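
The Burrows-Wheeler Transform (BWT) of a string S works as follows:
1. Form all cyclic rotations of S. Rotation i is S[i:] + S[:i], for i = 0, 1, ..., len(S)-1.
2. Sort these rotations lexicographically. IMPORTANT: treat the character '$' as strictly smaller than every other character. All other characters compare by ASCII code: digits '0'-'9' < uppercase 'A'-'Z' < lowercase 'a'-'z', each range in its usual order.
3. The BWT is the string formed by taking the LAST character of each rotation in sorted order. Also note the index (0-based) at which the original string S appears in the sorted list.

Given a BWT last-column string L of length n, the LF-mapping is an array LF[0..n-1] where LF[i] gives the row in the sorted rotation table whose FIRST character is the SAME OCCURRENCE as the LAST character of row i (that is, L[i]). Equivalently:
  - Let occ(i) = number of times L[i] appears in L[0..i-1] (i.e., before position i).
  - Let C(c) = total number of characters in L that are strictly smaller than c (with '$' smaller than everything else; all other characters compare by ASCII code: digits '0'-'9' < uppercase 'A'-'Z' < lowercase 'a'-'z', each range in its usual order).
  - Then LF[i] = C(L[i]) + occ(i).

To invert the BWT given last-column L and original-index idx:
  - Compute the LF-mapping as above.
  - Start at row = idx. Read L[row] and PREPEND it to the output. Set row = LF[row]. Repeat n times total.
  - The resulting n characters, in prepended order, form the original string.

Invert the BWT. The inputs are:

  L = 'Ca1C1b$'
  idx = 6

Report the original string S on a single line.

LF mapping: 3 5 1 4 2 6 0
Walk LF starting at row 6, prepending L[row]:
  step 1: row=6, L[6]='$', prepend. Next row=LF[6]=0
  step 2: row=0, L[0]='C', prepend. Next row=LF[0]=3
  step 3: row=3, L[3]='C', prepend. Next row=LF[3]=4
  step 4: row=4, L[4]='1', prepend. Next row=LF[4]=2
  step 5: row=2, L[2]='1', prepend. Next row=LF[2]=1
  step 6: row=1, L[1]='a', prepend. Next row=LF[1]=5
  step 7: row=5, L[5]='b', prepend. Next row=LF[5]=6
Reversed output: ba11CC$

Answer: ba11CC$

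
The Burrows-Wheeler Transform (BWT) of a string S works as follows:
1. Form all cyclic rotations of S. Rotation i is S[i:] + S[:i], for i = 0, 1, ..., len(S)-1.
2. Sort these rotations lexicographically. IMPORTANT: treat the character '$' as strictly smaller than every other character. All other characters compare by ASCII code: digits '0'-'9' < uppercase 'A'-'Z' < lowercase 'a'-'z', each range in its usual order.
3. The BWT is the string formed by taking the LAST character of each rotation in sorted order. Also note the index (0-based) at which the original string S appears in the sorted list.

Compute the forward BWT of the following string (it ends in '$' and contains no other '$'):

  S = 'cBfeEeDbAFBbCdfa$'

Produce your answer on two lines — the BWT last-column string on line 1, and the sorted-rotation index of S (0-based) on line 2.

Answer: abFcbeeAfDB$CEfdB
11

Derivation:
All 17 rotations (rotation i = S[i:]+S[:i]):
  rot[0] = cBfeEeDbAFBbCdfa$
  rot[1] = BfeEeDbAFBbCdfa$c
  rot[2] = feEeDbAFBbCdfa$cB
  rot[3] = eEeDbAFBbCdfa$cBf
  rot[4] = EeDbAFBbCdfa$cBfe
  rot[5] = eDbAFBbCdfa$cBfeE
  rot[6] = DbAFBbCdfa$cBfeEe
  rot[7] = bAFBbCdfa$cBfeEeD
  rot[8] = AFBbCdfa$cBfeEeDb
  rot[9] = FBbCdfa$cBfeEeDbA
  rot[10] = BbCdfa$cBfeEeDbAF
  rot[11] = bCdfa$cBfeEeDbAFB
  rot[12] = Cdfa$cBfeEeDbAFBb
  rot[13] = dfa$cBfeEeDbAFBbC
  rot[14] = fa$cBfeEeDbAFBbCd
  rot[15] = a$cBfeEeDbAFBbCdf
  rot[16] = $cBfeEeDbAFBbCdfa
Sorted (with $ < everything):
  sorted[0] = $cBfeEeDbAFBbCdfa  (last char: 'a')
  sorted[1] = AFBbCdfa$cBfeEeDb  (last char: 'b')
  sorted[2] = BbCdfa$cBfeEeDbAF  (last char: 'F')
  sorted[3] = BfeEeDbAFBbCdfa$c  (last char: 'c')
  sorted[4] = Cdfa$cBfeEeDbAFBb  (last char: 'b')
  sorted[5] = DbAFBbCdfa$cBfeEe  (last char: 'e')
  sorted[6] = EeDbAFBbCdfa$cBfe  (last char: 'e')
  sorted[7] = FBbCdfa$cBfeEeDbA  (last char: 'A')
  sorted[8] = a$cBfeEeDbAFBbCdf  (last char: 'f')
  sorted[9] = bAFBbCdfa$cBfeEeD  (last char: 'D')
  sorted[10] = bCdfa$cBfeEeDbAFB  (last char: 'B')
  sorted[11] = cBfeEeDbAFBbCdfa$  (last char: '$')
  sorted[12] = dfa$cBfeEeDbAFBbC  (last char: 'C')
  sorted[13] = eDbAFBbCdfa$cBfeE  (last char: 'E')
  sorted[14] = eEeDbAFBbCdfa$cBf  (last char: 'f')
  sorted[15] = fa$cBfeEeDbAFBbCd  (last char: 'd')
  sorted[16] = feEeDbAFBbCdfa$cB  (last char: 'B')
Last column: abFcbeeAfDB$CEfdB
Original string S is at sorted index 11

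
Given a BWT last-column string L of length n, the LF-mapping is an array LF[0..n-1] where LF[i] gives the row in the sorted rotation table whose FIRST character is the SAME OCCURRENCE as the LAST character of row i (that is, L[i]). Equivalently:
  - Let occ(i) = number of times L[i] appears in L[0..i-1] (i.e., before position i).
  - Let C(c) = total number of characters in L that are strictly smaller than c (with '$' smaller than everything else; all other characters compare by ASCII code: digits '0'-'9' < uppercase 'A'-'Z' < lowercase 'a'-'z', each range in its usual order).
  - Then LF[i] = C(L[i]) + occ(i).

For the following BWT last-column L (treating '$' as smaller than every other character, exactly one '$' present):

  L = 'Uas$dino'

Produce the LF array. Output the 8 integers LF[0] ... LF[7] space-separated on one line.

Answer: 1 2 7 0 3 4 5 6

Derivation:
Char counts: '$':1, 'U':1, 'a':1, 'd':1, 'i':1, 'n':1, 'o':1, 's':1
C (first-col start): C('$')=0, C('U')=1, C('a')=2, C('d')=3, C('i')=4, C('n')=5, C('o')=6, C('s')=7
L[0]='U': occ=0, LF[0]=C('U')+0=1+0=1
L[1]='a': occ=0, LF[1]=C('a')+0=2+0=2
L[2]='s': occ=0, LF[2]=C('s')+0=7+0=7
L[3]='$': occ=0, LF[3]=C('$')+0=0+0=0
L[4]='d': occ=0, LF[4]=C('d')+0=3+0=3
L[5]='i': occ=0, LF[5]=C('i')+0=4+0=4
L[6]='n': occ=0, LF[6]=C('n')+0=5+0=5
L[7]='o': occ=0, LF[7]=C('o')+0=6+0=6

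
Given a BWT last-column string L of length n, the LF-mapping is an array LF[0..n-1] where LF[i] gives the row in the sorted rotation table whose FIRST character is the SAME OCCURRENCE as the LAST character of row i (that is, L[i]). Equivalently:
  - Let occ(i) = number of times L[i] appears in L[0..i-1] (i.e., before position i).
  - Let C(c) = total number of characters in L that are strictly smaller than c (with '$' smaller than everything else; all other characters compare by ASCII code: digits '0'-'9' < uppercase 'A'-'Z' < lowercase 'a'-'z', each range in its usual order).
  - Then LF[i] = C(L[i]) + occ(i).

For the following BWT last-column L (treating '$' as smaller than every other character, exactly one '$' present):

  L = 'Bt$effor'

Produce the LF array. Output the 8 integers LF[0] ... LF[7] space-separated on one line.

Char counts: '$':1, 'B':1, 'e':1, 'f':2, 'o':1, 'r':1, 't':1
C (first-col start): C('$')=0, C('B')=1, C('e')=2, C('f')=3, C('o')=5, C('r')=6, C('t')=7
L[0]='B': occ=0, LF[0]=C('B')+0=1+0=1
L[1]='t': occ=0, LF[1]=C('t')+0=7+0=7
L[2]='$': occ=0, LF[2]=C('$')+0=0+0=0
L[3]='e': occ=0, LF[3]=C('e')+0=2+0=2
L[4]='f': occ=0, LF[4]=C('f')+0=3+0=3
L[5]='f': occ=1, LF[5]=C('f')+1=3+1=4
L[6]='o': occ=0, LF[6]=C('o')+0=5+0=5
L[7]='r': occ=0, LF[7]=C('r')+0=6+0=6

Answer: 1 7 0 2 3 4 5 6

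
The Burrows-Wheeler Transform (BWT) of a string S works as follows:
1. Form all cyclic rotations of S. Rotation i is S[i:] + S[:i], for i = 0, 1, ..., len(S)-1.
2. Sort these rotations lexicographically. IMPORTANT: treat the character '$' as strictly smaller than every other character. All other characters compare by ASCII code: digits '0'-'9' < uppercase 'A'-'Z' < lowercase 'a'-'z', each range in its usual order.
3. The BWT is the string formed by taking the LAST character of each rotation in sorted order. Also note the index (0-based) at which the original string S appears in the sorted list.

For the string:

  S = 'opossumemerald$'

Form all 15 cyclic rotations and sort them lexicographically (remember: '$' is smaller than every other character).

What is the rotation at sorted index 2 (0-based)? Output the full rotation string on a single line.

Answer: d$opossumemeral

Derivation:
All 15 rotations (rotation i = S[i:]+S[:i]):
  rot[0] = opossumemerald$
  rot[1] = possumemerald$o
  rot[2] = ossumemerald$op
  rot[3] = ssumemerald$opo
  rot[4] = sumemerald$opos
  rot[5] = umemerald$oposs
  rot[6] = memerald$opossu
  rot[7] = emerald$opossum
  rot[8] = merald$opossume
  rot[9] = erald$opossumem
  rot[10] = rald$opossumeme
  rot[11] = ald$opossumemer
  rot[12] = ld$opossumemera
  rot[13] = d$opossumemeral
  rot[14] = $opossumemerald
Sorted (with $ < everything):
  sorted[0] = $opossumemerald
  sorted[1] = ald$opossumemer
  sorted[2] = d$opossumemeral
  sorted[3] = emerald$opossum
  sorted[4] = erald$opossumem
  sorted[5] = ld$opossumemera
  sorted[6] = memerald$opossu
  sorted[7] = merald$opossume
  sorted[8] = opossumemerald$
  sorted[9] = ossumemerald$op
  sorted[10] = possumemerald$o
  sorted[11] = rald$opossumeme
  sorted[12] = ssumemerald$opo
  sorted[13] = sumemerald$opos
  sorted[14] = umemerald$oposs
sorted[2] = d$opossumemeral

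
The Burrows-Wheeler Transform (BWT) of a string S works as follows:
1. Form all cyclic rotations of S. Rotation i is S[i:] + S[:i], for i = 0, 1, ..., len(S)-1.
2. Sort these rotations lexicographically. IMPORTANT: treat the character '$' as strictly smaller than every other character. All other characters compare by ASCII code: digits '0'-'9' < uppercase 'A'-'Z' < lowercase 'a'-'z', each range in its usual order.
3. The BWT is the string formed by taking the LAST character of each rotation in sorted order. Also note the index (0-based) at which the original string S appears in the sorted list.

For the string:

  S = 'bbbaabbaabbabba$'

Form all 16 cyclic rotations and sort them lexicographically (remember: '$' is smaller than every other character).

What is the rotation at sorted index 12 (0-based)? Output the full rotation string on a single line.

All 16 rotations (rotation i = S[i:]+S[:i]):
  rot[0] = bbbaabbaabbabba$
  rot[1] = bbaabbaabbabba$b
  rot[2] = baabbaabbabba$bb
  rot[3] = aabbaabbabba$bbb
  rot[4] = abbaabbabba$bbba
  rot[5] = bbaabbabba$bbbaa
  rot[6] = baabbabba$bbbaab
  rot[7] = aabbabba$bbbaabb
  rot[8] = abbabba$bbbaabba
  rot[9] = bbabba$bbbaabbaa
  rot[10] = babba$bbbaabbaab
  rot[11] = abba$bbbaabbaabb
  rot[12] = bba$bbbaabbaabba
  rot[13] = ba$bbbaabbaabbab
  rot[14] = a$bbbaabbaabbabb
  rot[15] = $bbbaabbaabbabba
Sorted (with $ < everything):
  sorted[0] = $bbbaabbaabbabba
  sorted[1] = a$bbbaabbaabbabb
  sorted[2] = aabbaabbabba$bbb
  sorted[3] = aabbabba$bbbaabb
  sorted[4] = abba$bbbaabbaabb
  sorted[5] = abbaabbabba$bbba
  sorted[6] = abbabba$bbbaabba
  sorted[7] = ba$bbbaabbaabbab
  sorted[8] = baabbaabbabba$bb
  sorted[9] = baabbabba$bbbaab
  sorted[10] = babba$bbbaabbaab
  sorted[11] = bba$bbbaabbaabba
  sorted[12] = bbaabbaabbabba$b
  sorted[13] = bbaabbabba$bbbaa
  sorted[14] = bbabba$bbbaabbaa
  sorted[15] = bbbaabbaabbabba$
sorted[12] = bbaabbaabbabba$b

Answer: bbaabbaabbabba$b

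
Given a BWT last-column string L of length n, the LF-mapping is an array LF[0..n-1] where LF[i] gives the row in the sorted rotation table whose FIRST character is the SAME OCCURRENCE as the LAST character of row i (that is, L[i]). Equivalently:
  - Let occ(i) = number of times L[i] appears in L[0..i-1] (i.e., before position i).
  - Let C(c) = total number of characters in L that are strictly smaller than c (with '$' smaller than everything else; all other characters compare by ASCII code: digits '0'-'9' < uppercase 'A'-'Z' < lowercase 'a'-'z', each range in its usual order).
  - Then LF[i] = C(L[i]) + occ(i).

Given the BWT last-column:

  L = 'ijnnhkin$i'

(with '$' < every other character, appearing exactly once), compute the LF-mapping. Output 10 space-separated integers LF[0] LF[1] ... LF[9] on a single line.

Char counts: '$':1, 'h':1, 'i':3, 'j':1, 'k':1, 'n':3
C (first-col start): C('$')=0, C('h')=1, C('i')=2, C('j')=5, C('k')=6, C('n')=7
L[0]='i': occ=0, LF[0]=C('i')+0=2+0=2
L[1]='j': occ=0, LF[1]=C('j')+0=5+0=5
L[2]='n': occ=0, LF[2]=C('n')+0=7+0=7
L[3]='n': occ=1, LF[3]=C('n')+1=7+1=8
L[4]='h': occ=0, LF[4]=C('h')+0=1+0=1
L[5]='k': occ=0, LF[5]=C('k')+0=6+0=6
L[6]='i': occ=1, LF[6]=C('i')+1=2+1=3
L[7]='n': occ=2, LF[7]=C('n')+2=7+2=9
L[8]='$': occ=0, LF[8]=C('$')+0=0+0=0
L[9]='i': occ=2, LF[9]=C('i')+2=2+2=4

Answer: 2 5 7 8 1 6 3 9 0 4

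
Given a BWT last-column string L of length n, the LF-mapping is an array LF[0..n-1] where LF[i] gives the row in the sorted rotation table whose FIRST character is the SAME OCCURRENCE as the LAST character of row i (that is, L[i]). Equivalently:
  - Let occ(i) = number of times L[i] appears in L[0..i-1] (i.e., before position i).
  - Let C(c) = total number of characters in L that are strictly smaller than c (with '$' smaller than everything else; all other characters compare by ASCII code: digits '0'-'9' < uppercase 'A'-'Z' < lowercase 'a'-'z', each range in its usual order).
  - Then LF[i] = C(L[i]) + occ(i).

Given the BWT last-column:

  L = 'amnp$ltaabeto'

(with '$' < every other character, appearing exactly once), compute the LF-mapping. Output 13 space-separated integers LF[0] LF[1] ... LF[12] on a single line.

Answer: 1 7 8 10 0 6 11 2 3 4 5 12 9

Derivation:
Char counts: '$':1, 'a':3, 'b':1, 'e':1, 'l':1, 'm':1, 'n':1, 'o':1, 'p':1, 't':2
C (first-col start): C('$')=0, C('a')=1, C('b')=4, C('e')=5, C('l')=6, C('m')=7, C('n')=8, C('o')=9, C('p')=10, C('t')=11
L[0]='a': occ=0, LF[0]=C('a')+0=1+0=1
L[1]='m': occ=0, LF[1]=C('m')+0=7+0=7
L[2]='n': occ=0, LF[2]=C('n')+0=8+0=8
L[3]='p': occ=0, LF[3]=C('p')+0=10+0=10
L[4]='$': occ=0, LF[4]=C('$')+0=0+0=0
L[5]='l': occ=0, LF[5]=C('l')+0=6+0=6
L[6]='t': occ=0, LF[6]=C('t')+0=11+0=11
L[7]='a': occ=1, LF[7]=C('a')+1=1+1=2
L[8]='a': occ=2, LF[8]=C('a')+2=1+2=3
L[9]='b': occ=0, LF[9]=C('b')+0=4+0=4
L[10]='e': occ=0, LF[10]=C('e')+0=5+0=5
L[11]='t': occ=1, LF[11]=C('t')+1=11+1=12
L[12]='o': occ=0, LF[12]=C('o')+0=9+0=9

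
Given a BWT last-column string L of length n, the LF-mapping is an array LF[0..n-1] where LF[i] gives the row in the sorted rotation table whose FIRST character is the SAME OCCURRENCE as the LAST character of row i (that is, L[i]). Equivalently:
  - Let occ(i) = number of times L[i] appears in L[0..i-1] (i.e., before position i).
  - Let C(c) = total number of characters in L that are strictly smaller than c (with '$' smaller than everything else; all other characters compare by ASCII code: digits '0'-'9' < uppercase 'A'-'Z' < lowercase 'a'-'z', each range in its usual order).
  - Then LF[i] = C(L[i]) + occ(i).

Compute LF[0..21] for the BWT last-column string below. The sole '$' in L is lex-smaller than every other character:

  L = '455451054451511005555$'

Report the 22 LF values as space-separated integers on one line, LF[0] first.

Char counts: '$':1, '0':3, '1':4, '4':4, '5':10
C (first-col start): C('$')=0, C('0')=1, C('1')=4, C('4')=8, C('5')=12
L[0]='4': occ=0, LF[0]=C('4')+0=8+0=8
L[1]='5': occ=0, LF[1]=C('5')+0=12+0=12
L[2]='5': occ=1, LF[2]=C('5')+1=12+1=13
L[3]='4': occ=1, LF[3]=C('4')+1=8+1=9
L[4]='5': occ=2, LF[4]=C('5')+2=12+2=14
L[5]='1': occ=0, LF[5]=C('1')+0=4+0=4
L[6]='0': occ=0, LF[6]=C('0')+0=1+0=1
L[7]='5': occ=3, LF[7]=C('5')+3=12+3=15
L[8]='4': occ=2, LF[8]=C('4')+2=8+2=10
L[9]='4': occ=3, LF[9]=C('4')+3=8+3=11
L[10]='5': occ=4, LF[10]=C('5')+4=12+4=16
L[11]='1': occ=1, LF[11]=C('1')+1=4+1=5
L[12]='5': occ=5, LF[12]=C('5')+5=12+5=17
L[13]='1': occ=2, LF[13]=C('1')+2=4+2=6
L[14]='1': occ=3, LF[14]=C('1')+3=4+3=7
L[15]='0': occ=1, LF[15]=C('0')+1=1+1=2
L[16]='0': occ=2, LF[16]=C('0')+2=1+2=3
L[17]='5': occ=6, LF[17]=C('5')+6=12+6=18
L[18]='5': occ=7, LF[18]=C('5')+7=12+7=19
L[19]='5': occ=8, LF[19]=C('5')+8=12+8=20
L[20]='5': occ=9, LF[20]=C('5')+9=12+9=21
L[21]='$': occ=0, LF[21]=C('$')+0=0+0=0

Answer: 8 12 13 9 14 4 1 15 10 11 16 5 17 6 7 2 3 18 19 20 21 0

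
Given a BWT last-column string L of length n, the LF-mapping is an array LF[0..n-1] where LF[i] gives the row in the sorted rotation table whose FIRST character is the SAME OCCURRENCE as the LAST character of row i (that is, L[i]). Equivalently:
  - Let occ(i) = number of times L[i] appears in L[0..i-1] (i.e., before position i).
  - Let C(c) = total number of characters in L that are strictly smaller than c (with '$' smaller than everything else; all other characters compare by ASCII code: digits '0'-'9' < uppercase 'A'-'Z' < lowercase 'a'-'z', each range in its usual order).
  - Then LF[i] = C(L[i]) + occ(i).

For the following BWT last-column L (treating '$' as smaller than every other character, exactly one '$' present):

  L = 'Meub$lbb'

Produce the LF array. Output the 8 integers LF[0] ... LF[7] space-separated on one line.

Answer: 1 5 7 2 0 6 3 4

Derivation:
Char counts: '$':1, 'M':1, 'b':3, 'e':1, 'l':1, 'u':1
C (first-col start): C('$')=0, C('M')=1, C('b')=2, C('e')=5, C('l')=6, C('u')=7
L[0]='M': occ=0, LF[0]=C('M')+0=1+0=1
L[1]='e': occ=0, LF[1]=C('e')+0=5+0=5
L[2]='u': occ=0, LF[2]=C('u')+0=7+0=7
L[3]='b': occ=0, LF[3]=C('b')+0=2+0=2
L[4]='$': occ=0, LF[4]=C('$')+0=0+0=0
L[5]='l': occ=0, LF[5]=C('l')+0=6+0=6
L[6]='b': occ=1, LF[6]=C('b')+1=2+1=3
L[7]='b': occ=2, LF[7]=C('b')+2=2+2=4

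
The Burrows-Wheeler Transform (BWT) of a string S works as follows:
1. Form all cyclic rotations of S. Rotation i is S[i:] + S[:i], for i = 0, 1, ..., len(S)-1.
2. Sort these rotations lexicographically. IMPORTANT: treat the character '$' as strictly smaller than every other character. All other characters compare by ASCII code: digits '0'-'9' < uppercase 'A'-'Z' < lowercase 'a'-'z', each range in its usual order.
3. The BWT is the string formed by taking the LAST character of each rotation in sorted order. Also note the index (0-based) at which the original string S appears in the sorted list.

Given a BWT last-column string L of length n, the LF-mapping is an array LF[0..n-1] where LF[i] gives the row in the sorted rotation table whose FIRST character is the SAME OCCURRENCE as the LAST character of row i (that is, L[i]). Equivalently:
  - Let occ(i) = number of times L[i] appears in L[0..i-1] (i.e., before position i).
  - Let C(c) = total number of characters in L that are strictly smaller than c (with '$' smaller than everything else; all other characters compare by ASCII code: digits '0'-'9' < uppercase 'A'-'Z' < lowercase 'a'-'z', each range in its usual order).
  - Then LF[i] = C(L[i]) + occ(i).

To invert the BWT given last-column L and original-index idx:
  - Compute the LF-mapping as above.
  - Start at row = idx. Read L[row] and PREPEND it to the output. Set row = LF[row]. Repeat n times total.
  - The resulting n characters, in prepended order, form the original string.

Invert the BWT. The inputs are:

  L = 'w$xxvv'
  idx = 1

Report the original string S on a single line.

LF mapping: 3 0 4 5 1 2
Walk LF starting at row 1, prepending L[row]:
  step 1: row=1, L[1]='$', prepend. Next row=LF[1]=0
  step 2: row=0, L[0]='w', prepend. Next row=LF[0]=3
  step 3: row=3, L[3]='x', prepend. Next row=LF[3]=5
  step 4: row=5, L[5]='v', prepend. Next row=LF[5]=2
  step 5: row=2, L[2]='x', prepend. Next row=LF[2]=4
  step 6: row=4, L[4]='v', prepend. Next row=LF[4]=1
Reversed output: vxvxw$

Answer: vxvxw$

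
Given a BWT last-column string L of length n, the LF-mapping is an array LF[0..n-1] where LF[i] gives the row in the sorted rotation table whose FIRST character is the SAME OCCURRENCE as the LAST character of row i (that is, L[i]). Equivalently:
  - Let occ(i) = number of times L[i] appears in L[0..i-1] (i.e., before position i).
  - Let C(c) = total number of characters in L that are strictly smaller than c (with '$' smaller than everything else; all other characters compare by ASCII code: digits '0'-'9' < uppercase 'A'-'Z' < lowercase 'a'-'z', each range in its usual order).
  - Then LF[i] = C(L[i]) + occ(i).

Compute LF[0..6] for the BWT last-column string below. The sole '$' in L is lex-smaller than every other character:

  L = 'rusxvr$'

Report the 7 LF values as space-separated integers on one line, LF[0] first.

Answer: 1 4 3 6 5 2 0

Derivation:
Char counts: '$':1, 'r':2, 's':1, 'u':1, 'v':1, 'x':1
C (first-col start): C('$')=0, C('r')=1, C('s')=3, C('u')=4, C('v')=5, C('x')=6
L[0]='r': occ=0, LF[0]=C('r')+0=1+0=1
L[1]='u': occ=0, LF[1]=C('u')+0=4+0=4
L[2]='s': occ=0, LF[2]=C('s')+0=3+0=3
L[3]='x': occ=0, LF[3]=C('x')+0=6+0=6
L[4]='v': occ=0, LF[4]=C('v')+0=5+0=5
L[5]='r': occ=1, LF[5]=C('r')+1=1+1=2
L[6]='$': occ=0, LF[6]=C('$')+0=0+0=0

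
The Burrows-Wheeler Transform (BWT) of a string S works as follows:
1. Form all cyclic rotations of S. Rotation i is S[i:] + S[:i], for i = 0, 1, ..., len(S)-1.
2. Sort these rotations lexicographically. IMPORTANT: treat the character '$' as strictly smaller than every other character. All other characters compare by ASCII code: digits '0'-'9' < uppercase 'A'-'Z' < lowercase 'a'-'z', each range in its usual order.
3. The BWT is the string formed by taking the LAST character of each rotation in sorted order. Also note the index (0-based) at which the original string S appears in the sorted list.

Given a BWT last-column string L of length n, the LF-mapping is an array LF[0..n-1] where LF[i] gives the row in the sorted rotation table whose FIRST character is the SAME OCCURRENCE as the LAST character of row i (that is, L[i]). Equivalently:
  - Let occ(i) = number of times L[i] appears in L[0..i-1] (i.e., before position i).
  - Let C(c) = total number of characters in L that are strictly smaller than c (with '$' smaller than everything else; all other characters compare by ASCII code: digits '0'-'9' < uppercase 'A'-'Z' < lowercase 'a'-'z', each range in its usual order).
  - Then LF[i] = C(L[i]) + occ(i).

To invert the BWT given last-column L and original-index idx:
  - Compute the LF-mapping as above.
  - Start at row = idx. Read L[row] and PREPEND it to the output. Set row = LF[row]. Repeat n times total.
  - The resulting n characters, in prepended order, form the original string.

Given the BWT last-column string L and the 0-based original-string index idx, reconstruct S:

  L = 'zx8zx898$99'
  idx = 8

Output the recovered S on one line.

LF mapping: 9 7 1 10 8 2 4 3 0 5 6
Walk LF starting at row 8, prepending L[row]:
  step 1: row=8, L[8]='$', prepend. Next row=LF[8]=0
  step 2: row=0, L[0]='z', prepend. Next row=LF[0]=9
  step 3: row=9, L[9]='9', prepend. Next row=LF[9]=5
  step 4: row=5, L[5]='8', prepend. Next row=LF[5]=2
  step 5: row=2, L[2]='8', prepend. Next row=LF[2]=1
  step 6: row=1, L[1]='x', prepend. Next row=LF[1]=7
  step 7: row=7, L[7]='8', prepend. Next row=LF[7]=3
  step 8: row=3, L[3]='z', prepend. Next row=LF[3]=10
  step 9: row=10, L[10]='9', prepend. Next row=LF[10]=6
  step 10: row=6, L[6]='9', prepend. Next row=LF[6]=4
  step 11: row=4, L[4]='x', prepend. Next row=LF[4]=8
Reversed output: x99z8x889z$

Answer: x99z8x889z$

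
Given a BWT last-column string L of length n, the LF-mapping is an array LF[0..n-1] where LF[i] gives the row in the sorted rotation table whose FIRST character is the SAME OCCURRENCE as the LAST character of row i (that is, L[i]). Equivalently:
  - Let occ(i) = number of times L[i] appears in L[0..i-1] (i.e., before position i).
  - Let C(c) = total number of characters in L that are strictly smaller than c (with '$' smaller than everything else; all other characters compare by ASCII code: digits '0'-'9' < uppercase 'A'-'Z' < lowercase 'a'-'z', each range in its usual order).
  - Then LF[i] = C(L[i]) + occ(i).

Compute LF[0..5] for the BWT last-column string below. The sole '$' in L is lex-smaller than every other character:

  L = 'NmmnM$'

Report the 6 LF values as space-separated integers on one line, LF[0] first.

Char counts: '$':1, 'M':1, 'N':1, 'm':2, 'n':1
C (first-col start): C('$')=0, C('M')=1, C('N')=2, C('m')=3, C('n')=5
L[0]='N': occ=0, LF[0]=C('N')+0=2+0=2
L[1]='m': occ=0, LF[1]=C('m')+0=3+0=3
L[2]='m': occ=1, LF[2]=C('m')+1=3+1=4
L[3]='n': occ=0, LF[3]=C('n')+0=5+0=5
L[4]='M': occ=0, LF[4]=C('M')+0=1+0=1
L[5]='$': occ=0, LF[5]=C('$')+0=0+0=0

Answer: 2 3 4 5 1 0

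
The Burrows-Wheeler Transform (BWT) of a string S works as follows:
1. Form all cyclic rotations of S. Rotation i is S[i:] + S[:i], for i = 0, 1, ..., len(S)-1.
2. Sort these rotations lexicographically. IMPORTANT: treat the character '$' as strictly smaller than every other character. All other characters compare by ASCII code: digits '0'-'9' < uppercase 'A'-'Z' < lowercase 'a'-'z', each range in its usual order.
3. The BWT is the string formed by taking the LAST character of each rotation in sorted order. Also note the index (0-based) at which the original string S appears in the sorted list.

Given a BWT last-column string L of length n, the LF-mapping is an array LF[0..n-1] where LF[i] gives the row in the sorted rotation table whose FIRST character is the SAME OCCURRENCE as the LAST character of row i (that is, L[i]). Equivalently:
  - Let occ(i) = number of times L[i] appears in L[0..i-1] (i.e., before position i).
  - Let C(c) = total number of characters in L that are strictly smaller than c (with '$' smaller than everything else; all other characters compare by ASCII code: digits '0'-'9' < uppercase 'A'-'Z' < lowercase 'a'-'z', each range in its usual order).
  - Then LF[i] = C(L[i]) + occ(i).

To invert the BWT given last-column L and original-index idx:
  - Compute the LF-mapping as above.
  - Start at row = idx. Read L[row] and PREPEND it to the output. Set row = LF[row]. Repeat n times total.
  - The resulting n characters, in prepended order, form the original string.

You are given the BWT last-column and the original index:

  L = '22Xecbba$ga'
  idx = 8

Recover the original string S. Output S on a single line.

Answer: cabbageX22$

Derivation:
LF mapping: 1 2 3 9 8 6 7 4 0 10 5
Walk LF starting at row 8, prepending L[row]:
  step 1: row=8, L[8]='$', prepend. Next row=LF[8]=0
  step 2: row=0, L[0]='2', prepend. Next row=LF[0]=1
  step 3: row=1, L[1]='2', prepend. Next row=LF[1]=2
  step 4: row=2, L[2]='X', prepend. Next row=LF[2]=3
  step 5: row=3, L[3]='e', prepend. Next row=LF[3]=9
  step 6: row=9, L[9]='g', prepend. Next row=LF[9]=10
  step 7: row=10, L[10]='a', prepend. Next row=LF[10]=5
  step 8: row=5, L[5]='b', prepend. Next row=LF[5]=6
  step 9: row=6, L[6]='b', prepend. Next row=LF[6]=7
  step 10: row=7, L[7]='a', prepend. Next row=LF[7]=4
  step 11: row=4, L[4]='c', prepend. Next row=LF[4]=8
Reversed output: cabbageX22$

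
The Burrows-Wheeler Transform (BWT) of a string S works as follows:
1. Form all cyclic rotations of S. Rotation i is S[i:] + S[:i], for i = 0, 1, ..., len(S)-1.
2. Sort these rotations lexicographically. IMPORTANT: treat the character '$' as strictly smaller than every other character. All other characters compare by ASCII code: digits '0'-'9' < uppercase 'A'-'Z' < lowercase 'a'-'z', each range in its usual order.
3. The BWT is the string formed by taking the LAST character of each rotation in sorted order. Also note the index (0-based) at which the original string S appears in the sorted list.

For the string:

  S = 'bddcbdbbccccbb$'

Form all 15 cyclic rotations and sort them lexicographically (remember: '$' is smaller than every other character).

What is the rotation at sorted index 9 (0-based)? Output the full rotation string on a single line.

All 15 rotations (rotation i = S[i:]+S[:i]):
  rot[0] = bddcbdbbccccbb$
  rot[1] = ddcbdbbccccbb$b
  rot[2] = dcbdbbccccbb$bd
  rot[3] = cbdbbccccbb$bdd
  rot[4] = bdbbccccbb$bddc
  rot[5] = dbbccccbb$bddcb
  rot[6] = bbccccbb$bddcbd
  rot[7] = bccccbb$bddcbdb
  rot[8] = ccccbb$bddcbdbb
  rot[9] = cccbb$bddcbdbbc
  rot[10] = ccbb$bddcbdbbcc
  rot[11] = cbb$bddcbdbbccc
  rot[12] = bb$bddcbdbbcccc
  rot[13] = b$bddcbdbbccccb
  rot[14] = $bddcbdbbccccbb
Sorted (with $ < everything):
  sorted[0] = $bddcbdbbccccbb
  sorted[1] = b$bddcbdbbccccb
  sorted[2] = bb$bddcbdbbcccc
  sorted[3] = bbccccbb$bddcbd
  sorted[4] = bccccbb$bddcbdb
  sorted[5] = bdbbccccbb$bddc
  sorted[6] = bddcbdbbccccbb$
  sorted[7] = cbb$bddcbdbbccc
  sorted[8] = cbdbbccccbb$bdd
  sorted[9] = ccbb$bddcbdbbcc
  sorted[10] = cccbb$bddcbdbbc
  sorted[11] = ccccbb$bddcbdbb
  sorted[12] = dbbccccbb$bddcb
  sorted[13] = dcbdbbccccbb$bd
  sorted[14] = ddcbdbbccccbb$b
sorted[9] = ccbb$bddcbdbbcc

Answer: ccbb$bddcbdbbcc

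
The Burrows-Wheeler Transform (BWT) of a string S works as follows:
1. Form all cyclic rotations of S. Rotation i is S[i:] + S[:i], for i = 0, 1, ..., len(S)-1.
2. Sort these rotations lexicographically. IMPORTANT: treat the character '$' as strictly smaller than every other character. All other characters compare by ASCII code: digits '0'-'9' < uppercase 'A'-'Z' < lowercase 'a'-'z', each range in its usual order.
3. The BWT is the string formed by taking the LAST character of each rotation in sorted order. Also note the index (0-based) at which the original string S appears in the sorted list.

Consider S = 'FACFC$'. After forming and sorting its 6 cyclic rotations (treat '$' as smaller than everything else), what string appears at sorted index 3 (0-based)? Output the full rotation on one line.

Answer: CFC$FA

Derivation:
All 6 rotations (rotation i = S[i:]+S[:i]):
  rot[0] = FACFC$
  rot[1] = ACFC$F
  rot[2] = CFC$FA
  rot[3] = FC$FAC
  rot[4] = C$FACF
  rot[5] = $FACFC
Sorted (with $ < everything):
  sorted[0] = $FACFC
  sorted[1] = ACFC$F
  sorted[2] = C$FACF
  sorted[3] = CFC$FA
  sorted[4] = FACFC$
  sorted[5] = FC$FAC
sorted[3] = CFC$FA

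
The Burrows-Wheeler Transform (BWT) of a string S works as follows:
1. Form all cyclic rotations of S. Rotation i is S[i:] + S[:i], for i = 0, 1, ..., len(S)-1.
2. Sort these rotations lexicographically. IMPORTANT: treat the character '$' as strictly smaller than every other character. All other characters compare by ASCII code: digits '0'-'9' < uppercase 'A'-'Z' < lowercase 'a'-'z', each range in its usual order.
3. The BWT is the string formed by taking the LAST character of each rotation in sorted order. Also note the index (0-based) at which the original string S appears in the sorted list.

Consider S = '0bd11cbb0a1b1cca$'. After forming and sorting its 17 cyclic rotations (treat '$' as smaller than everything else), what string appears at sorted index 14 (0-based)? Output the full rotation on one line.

All 17 rotations (rotation i = S[i:]+S[:i]):
  rot[0] = 0bd11cbb0a1b1cca$
  rot[1] = bd11cbb0a1b1cca$0
  rot[2] = d11cbb0a1b1cca$0b
  rot[3] = 11cbb0a1b1cca$0bd
  rot[4] = 1cbb0a1b1cca$0bd1
  rot[5] = cbb0a1b1cca$0bd11
  rot[6] = bb0a1b1cca$0bd11c
  rot[7] = b0a1b1cca$0bd11cb
  rot[8] = 0a1b1cca$0bd11cbb
  rot[9] = a1b1cca$0bd11cbb0
  rot[10] = 1b1cca$0bd11cbb0a
  rot[11] = b1cca$0bd11cbb0a1
  rot[12] = 1cca$0bd11cbb0a1b
  rot[13] = cca$0bd11cbb0a1b1
  rot[14] = ca$0bd11cbb0a1b1c
  rot[15] = a$0bd11cbb0a1b1cc
  rot[16] = $0bd11cbb0a1b1cca
Sorted (with $ < everything):
  sorted[0] = $0bd11cbb0a1b1cca
  sorted[1] = 0a1b1cca$0bd11cbb
  sorted[2] = 0bd11cbb0a1b1cca$
  sorted[3] = 11cbb0a1b1cca$0bd
  sorted[4] = 1b1cca$0bd11cbb0a
  sorted[5] = 1cbb0a1b1cca$0bd1
  sorted[6] = 1cca$0bd11cbb0a1b
  sorted[7] = a$0bd11cbb0a1b1cc
  sorted[8] = a1b1cca$0bd11cbb0
  sorted[9] = b0a1b1cca$0bd11cb
  sorted[10] = b1cca$0bd11cbb0a1
  sorted[11] = bb0a1b1cca$0bd11c
  sorted[12] = bd11cbb0a1b1cca$0
  sorted[13] = ca$0bd11cbb0a1b1c
  sorted[14] = cbb0a1b1cca$0bd11
  sorted[15] = cca$0bd11cbb0a1b1
  sorted[16] = d11cbb0a1b1cca$0b
sorted[14] = cbb0a1b1cca$0bd11

Answer: cbb0a1b1cca$0bd11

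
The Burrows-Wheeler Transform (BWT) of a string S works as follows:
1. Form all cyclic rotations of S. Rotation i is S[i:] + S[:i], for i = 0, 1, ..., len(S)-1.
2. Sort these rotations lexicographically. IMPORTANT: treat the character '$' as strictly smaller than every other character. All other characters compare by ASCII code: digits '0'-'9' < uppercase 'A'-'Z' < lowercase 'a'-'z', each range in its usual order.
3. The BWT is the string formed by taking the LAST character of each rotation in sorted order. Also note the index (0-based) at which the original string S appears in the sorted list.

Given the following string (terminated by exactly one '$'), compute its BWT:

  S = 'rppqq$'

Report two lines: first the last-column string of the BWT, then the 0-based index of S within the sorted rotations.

All 6 rotations (rotation i = S[i:]+S[:i]):
  rot[0] = rppqq$
  rot[1] = ppqq$r
  rot[2] = pqq$rp
  rot[3] = qq$rpp
  rot[4] = q$rppq
  rot[5] = $rppqq
Sorted (with $ < everything):
  sorted[0] = $rppqq  (last char: 'q')
  sorted[1] = ppqq$r  (last char: 'r')
  sorted[2] = pqq$rp  (last char: 'p')
  sorted[3] = q$rppq  (last char: 'q')
  sorted[4] = qq$rpp  (last char: 'p')
  sorted[5] = rppqq$  (last char: '$')
Last column: qrpqp$
Original string S is at sorted index 5

Answer: qrpqp$
5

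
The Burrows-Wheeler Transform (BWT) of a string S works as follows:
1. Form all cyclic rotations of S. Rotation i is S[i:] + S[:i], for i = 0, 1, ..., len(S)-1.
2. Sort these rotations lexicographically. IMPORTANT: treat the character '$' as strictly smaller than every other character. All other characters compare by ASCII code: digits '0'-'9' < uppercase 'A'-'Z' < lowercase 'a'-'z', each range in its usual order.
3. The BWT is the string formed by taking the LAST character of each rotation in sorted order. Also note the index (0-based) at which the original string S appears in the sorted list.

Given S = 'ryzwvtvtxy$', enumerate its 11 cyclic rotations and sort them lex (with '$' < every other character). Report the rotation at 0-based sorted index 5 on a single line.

All 11 rotations (rotation i = S[i:]+S[:i]):
  rot[0] = ryzwvtvtxy$
  rot[1] = yzwvtvtxy$r
  rot[2] = zwvtvtxy$ry
  rot[3] = wvtvtxy$ryz
  rot[4] = vtvtxy$ryzw
  rot[5] = tvtxy$ryzwv
  rot[6] = vtxy$ryzwvt
  rot[7] = txy$ryzwvtv
  rot[8] = xy$ryzwvtvt
  rot[9] = y$ryzwvtvtx
  rot[10] = $ryzwvtvtxy
Sorted (with $ < everything):
  sorted[0] = $ryzwvtvtxy
  sorted[1] = ryzwvtvtxy$
  sorted[2] = tvtxy$ryzwv
  sorted[3] = txy$ryzwvtv
  sorted[4] = vtvtxy$ryzw
  sorted[5] = vtxy$ryzwvt
  sorted[6] = wvtvtxy$ryz
  sorted[7] = xy$ryzwvtvt
  sorted[8] = y$ryzwvtvtx
  sorted[9] = yzwvtvtxy$r
  sorted[10] = zwvtvtxy$ry
sorted[5] = vtxy$ryzwvt

Answer: vtxy$ryzwvt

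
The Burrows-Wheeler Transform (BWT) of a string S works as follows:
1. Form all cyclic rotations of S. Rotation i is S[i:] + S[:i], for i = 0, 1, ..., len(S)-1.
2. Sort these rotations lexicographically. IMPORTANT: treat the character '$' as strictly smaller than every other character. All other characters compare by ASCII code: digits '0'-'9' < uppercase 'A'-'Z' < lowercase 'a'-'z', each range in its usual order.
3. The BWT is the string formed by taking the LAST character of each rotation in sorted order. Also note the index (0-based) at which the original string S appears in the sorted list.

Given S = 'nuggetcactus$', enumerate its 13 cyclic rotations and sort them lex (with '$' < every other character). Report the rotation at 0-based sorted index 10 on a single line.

All 13 rotations (rotation i = S[i:]+S[:i]):
  rot[0] = nuggetcactus$
  rot[1] = uggetcactus$n
  rot[2] = ggetcactus$nu
  rot[3] = getcactus$nug
  rot[4] = etcactus$nugg
  rot[5] = tcactus$nugge
  rot[6] = cactus$nugget
  rot[7] = actus$nuggetc
  rot[8] = ctus$nuggetca
  rot[9] = tus$nuggetcac
  rot[10] = us$nuggetcact
  rot[11] = s$nuggetcactu
  rot[12] = $nuggetcactus
Sorted (with $ < everything):
  sorted[0] = $nuggetcactus
  sorted[1] = actus$nuggetc
  sorted[2] = cactus$nugget
  sorted[3] = ctus$nuggetca
  sorted[4] = etcactus$nugg
  sorted[5] = getcactus$nug
  sorted[6] = ggetcactus$nu
  sorted[7] = nuggetcactus$
  sorted[8] = s$nuggetcactu
  sorted[9] = tcactus$nugge
  sorted[10] = tus$nuggetcac
  sorted[11] = uggetcactus$n
  sorted[12] = us$nuggetcact
sorted[10] = tus$nuggetcac

Answer: tus$nuggetcac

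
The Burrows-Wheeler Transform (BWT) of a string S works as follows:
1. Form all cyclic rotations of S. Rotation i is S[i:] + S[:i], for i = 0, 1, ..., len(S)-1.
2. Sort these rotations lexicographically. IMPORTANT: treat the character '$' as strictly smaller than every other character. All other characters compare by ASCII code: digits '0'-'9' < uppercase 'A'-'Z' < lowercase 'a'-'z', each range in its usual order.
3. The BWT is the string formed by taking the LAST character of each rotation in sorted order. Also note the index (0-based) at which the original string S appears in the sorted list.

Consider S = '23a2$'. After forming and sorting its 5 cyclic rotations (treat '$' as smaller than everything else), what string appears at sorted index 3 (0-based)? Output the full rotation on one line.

Answer: 3a2$2

Derivation:
All 5 rotations (rotation i = S[i:]+S[:i]):
  rot[0] = 23a2$
  rot[1] = 3a2$2
  rot[2] = a2$23
  rot[3] = 2$23a
  rot[4] = $23a2
Sorted (with $ < everything):
  sorted[0] = $23a2
  sorted[1] = 2$23a
  sorted[2] = 23a2$
  sorted[3] = 3a2$2
  sorted[4] = a2$23
sorted[3] = 3a2$2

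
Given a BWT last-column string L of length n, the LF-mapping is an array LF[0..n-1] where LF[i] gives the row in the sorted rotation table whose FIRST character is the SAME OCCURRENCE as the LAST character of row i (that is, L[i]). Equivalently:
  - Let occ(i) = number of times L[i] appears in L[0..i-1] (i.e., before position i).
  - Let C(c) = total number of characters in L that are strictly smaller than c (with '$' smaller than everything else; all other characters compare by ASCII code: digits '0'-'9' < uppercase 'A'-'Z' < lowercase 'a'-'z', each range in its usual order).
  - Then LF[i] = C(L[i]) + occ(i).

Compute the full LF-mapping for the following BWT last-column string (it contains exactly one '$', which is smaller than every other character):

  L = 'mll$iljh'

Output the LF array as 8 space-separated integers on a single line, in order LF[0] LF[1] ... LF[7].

Answer: 7 4 5 0 2 6 3 1

Derivation:
Char counts: '$':1, 'h':1, 'i':1, 'j':1, 'l':3, 'm':1
C (first-col start): C('$')=0, C('h')=1, C('i')=2, C('j')=3, C('l')=4, C('m')=7
L[0]='m': occ=0, LF[0]=C('m')+0=7+0=7
L[1]='l': occ=0, LF[1]=C('l')+0=4+0=4
L[2]='l': occ=1, LF[2]=C('l')+1=4+1=5
L[3]='$': occ=0, LF[3]=C('$')+0=0+0=0
L[4]='i': occ=0, LF[4]=C('i')+0=2+0=2
L[5]='l': occ=2, LF[5]=C('l')+2=4+2=6
L[6]='j': occ=0, LF[6]=C('j')+0=3+0=3
L[7]='h': occ=0, LF[7]=C('h')+0=1+0=1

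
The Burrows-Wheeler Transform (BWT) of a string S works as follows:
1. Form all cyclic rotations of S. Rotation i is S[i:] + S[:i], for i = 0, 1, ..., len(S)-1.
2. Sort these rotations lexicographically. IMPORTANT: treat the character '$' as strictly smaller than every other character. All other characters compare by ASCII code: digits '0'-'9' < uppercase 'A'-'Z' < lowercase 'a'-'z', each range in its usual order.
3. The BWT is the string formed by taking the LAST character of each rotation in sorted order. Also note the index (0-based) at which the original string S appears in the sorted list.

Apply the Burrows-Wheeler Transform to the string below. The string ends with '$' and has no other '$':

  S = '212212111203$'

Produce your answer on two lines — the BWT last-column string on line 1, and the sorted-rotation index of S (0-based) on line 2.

All 13 rotations (rotation i = S[i:]+S[:i]):
  rot[0] = 212212111203$
  rot[1] = 12212111203$2
  rot[2] = 2212111203$21
  rot[3] = 212111203$212
  rot[4] = 12111203$2122
  rot[5] = 2111203$21221
  rot[6] = 111203$212212
  rot[7] = 11203$2122121
  rot[8] = 1203$21221211
  rot[9] = 203$212212111
  rot[10] = 03$2122121112
  rot[11] = 3$21221211120
  rot[12] = $212212111203
Sorted (with $ < everything):
  sorted[0] = $212212111203  (last char: '3')
  sorted[1] = 03$2122121112  (last char: '2')
  sorted[2] = 111203$212212  (last char: '2')
  sorted[3] = 11203$2122121  (last char: '1')
  sorted[4] = 1203$21221211  (last char: '1')
  sorted[5] = 12111203$2122  (last char: '2')
  sorted[6] = 12212111203$2  (last char: '2')
  sorted[7] = 203$212212111  (last char: '1')
  sorted[8] = 2111203$21221  (last char: '1')
  sorted[9] = 212111203$212  (last char: '2')
  sorted[10] = 212212111203$  (last char: '$')
  sorted[11] = 2212111203$21  (last char: '1')
  sorted[12] = 3$21221211120  (last char: '0')
Last column: 3221122112$10
Original string S is at sorted index 10

Answer: 3221122112$10
10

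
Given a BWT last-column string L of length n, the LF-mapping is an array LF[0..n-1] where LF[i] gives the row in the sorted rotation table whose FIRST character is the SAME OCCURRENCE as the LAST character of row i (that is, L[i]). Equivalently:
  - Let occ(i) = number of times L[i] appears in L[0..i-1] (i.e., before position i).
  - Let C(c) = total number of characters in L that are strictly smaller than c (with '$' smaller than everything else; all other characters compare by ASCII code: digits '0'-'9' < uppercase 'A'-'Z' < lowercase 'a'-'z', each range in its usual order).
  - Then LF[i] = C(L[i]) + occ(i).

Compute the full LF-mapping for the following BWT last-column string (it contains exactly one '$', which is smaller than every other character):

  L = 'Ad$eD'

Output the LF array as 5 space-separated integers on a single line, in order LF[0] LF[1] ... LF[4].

Answer: 1 3 0 4 2

Derivation:
Char counts: '$':1, 'A':1, 'D':1, 'd':1, 'e':1
C (first-col start): C('$')=0, C('A')=1, C('D')=2, C('d')=3, C('e')=4
L[0]='A': occ=0, LF[0]=C('A')+0=1+0=1
L[1]='d': occ=0, LF[1]=C('d')+0=3+0=3
L[2]='$': occ=0, LF[2]=C('$')+0=0+0=0
L[3]='e': occ=0, LF[3]=C('e')+0=4+0=4
L[4]='D': occ=0, LF[4]=C('D')+0=2+0=2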